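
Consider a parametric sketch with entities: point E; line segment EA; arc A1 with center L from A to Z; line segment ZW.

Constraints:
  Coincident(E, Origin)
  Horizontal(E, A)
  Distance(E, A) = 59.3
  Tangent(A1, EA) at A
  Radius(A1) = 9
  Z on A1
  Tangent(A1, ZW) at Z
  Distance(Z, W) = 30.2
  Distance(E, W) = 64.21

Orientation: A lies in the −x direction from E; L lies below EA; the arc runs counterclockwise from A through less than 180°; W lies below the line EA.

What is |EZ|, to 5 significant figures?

68.316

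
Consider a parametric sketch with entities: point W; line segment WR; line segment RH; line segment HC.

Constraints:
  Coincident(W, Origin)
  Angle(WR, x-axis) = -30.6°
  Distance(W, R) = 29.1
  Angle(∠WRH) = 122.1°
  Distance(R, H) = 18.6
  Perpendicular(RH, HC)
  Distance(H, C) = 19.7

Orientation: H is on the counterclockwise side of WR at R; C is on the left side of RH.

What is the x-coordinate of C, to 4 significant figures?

32.54

W is at the origin; WR runs at -30.6° with length 29.1, so R = 29.1·(cos -30.6°, sin -30.6°) = (25.05, -14.81). ∠WRH = 122.1°, so RH runs at -30.6° + (180° − 122.1°) = 27.30° from the x-axis; with |RH| = 18.6, H = R + 18.6·(cos 27.30°, sin 27.30°) = (41.58, -6.282). RH ⟂ HC; with |HC| = 19.7 on the left of RH, C = H + 19.7·(-0.4586, 0.8886) = (32.54, 11.22). So C.x = 32.54.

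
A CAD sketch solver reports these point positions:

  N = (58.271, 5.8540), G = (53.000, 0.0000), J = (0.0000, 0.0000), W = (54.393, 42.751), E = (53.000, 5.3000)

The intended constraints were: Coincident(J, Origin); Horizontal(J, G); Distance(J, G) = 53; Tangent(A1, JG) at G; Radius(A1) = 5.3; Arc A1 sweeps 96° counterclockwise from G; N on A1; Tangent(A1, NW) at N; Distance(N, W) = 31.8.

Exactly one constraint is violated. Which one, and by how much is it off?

Distance(N, W) = 31.8 — off by 5.30.

J = (0.00, 0.00) ✓; J.y = 0.00, G.y = 0.00 ✓; |JG| = 53.00 ✓; ∠(EG, GJ) = 90.00° ✓; |EG| = 5.300 ✓; bearing(E→N) − bearing(E→G) = 96.00° ✓; |EN| = 5.300 ✓; ∠(EN, NW) = 90.00° ✓; |NW| = 37.10 ✗.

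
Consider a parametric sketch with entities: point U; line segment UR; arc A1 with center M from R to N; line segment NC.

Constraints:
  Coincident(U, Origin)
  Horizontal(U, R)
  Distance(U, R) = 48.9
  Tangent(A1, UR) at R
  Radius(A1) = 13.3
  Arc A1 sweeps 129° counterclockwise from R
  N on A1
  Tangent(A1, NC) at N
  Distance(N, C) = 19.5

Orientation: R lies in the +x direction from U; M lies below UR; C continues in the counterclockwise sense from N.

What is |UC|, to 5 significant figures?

62.772

U is at the origin; UR is horizontal with |UR| = 48.9 and R on the +x side, so R = (48.900, 0.0000). A1 meets UR tangentially, so MR is at right angles to UR, so M = R + (0, -13.3) = (48.900, -13.300). On A1, R sits at bearing 90° from M; a 129° counterclockwise sweep puts N at bearing 219°, so N = M + 13.3·(cos 219°, sin 219°) = (38.564, -21.670). Tangency of A1 to NC means the radius MN is perpendicular to NC, so NC runs along (−sin 219°, cos 219°); with |NC| = 19.5, C = (50.836, -36.824). Then |UC| = |C − U| = 62.772.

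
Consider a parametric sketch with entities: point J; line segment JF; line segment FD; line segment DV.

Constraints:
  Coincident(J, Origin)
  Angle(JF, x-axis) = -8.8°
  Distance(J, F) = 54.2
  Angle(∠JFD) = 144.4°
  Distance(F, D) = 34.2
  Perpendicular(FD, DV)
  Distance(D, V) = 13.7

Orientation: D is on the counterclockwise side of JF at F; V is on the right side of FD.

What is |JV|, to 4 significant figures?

90.41

∠JFD = 144.4°, so FD runs at -8.8° + (180° − 144.4°) = 26.80° from the x-axis; with |FD| = 34.2, D = F + 34.2·(cos 26.80°, sin 26.80°) = (84.09, 7.128). The perpendicularity gives DV at right angles to FD; with |DV| = 13.7 on the right of FD, V = D + 13.7·(0.4509, -0.8926) = (90.27, -5.100). Then |JV| = |V − J| = 90.41.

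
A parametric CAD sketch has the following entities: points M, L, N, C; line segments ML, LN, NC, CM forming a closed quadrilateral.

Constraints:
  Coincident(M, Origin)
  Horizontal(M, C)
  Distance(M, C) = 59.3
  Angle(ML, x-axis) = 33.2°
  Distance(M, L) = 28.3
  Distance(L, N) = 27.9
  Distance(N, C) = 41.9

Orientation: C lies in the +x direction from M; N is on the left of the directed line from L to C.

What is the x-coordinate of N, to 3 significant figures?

40.7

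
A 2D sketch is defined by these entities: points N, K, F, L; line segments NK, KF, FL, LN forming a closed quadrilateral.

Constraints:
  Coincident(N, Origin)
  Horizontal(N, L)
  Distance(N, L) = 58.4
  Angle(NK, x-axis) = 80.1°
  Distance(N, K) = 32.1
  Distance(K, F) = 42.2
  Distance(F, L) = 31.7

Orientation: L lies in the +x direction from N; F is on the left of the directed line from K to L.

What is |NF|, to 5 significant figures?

56.245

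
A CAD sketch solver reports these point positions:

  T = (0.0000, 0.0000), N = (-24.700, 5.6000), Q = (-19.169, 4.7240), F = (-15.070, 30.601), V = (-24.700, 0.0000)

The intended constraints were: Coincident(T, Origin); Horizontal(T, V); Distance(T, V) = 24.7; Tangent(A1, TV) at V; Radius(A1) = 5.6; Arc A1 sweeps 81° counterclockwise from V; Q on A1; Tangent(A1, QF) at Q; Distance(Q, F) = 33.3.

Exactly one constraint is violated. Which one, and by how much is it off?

Distance(Q, F) = 33.3 — off by 7.10.

T = (0.00, 0.00) ✓; T.y = 0.00, V.y = 0.00 ✓; |TV| = 24.70 ✓; ∠(NV, VT) = 90.00° ✓; |NV| = 5.600 ✓; bearing(N→Q) − bearing(N→V) = 81.00° ✓; |NQ| = 5.600 ✓; ∠(NQ, QF) = 90.00° ✓; |QF| = 26.20 ✗.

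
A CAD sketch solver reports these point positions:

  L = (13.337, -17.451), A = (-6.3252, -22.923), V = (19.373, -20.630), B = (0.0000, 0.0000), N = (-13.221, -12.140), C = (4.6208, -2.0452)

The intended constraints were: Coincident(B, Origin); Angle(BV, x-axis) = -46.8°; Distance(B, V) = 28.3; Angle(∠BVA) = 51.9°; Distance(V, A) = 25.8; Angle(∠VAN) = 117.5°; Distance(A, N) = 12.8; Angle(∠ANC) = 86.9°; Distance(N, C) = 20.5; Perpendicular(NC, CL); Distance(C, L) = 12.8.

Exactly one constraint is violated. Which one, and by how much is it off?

Distance(C, L) = 12.8 — off by 4.90.

B = (0.00, 0.00) ✓; BV at -46.80° ✓; |BV| = 28.30 ✓; ∠BVA = 51.90° ✓; |VA| = 25.80 ✓; ∠VAN = 117.5° ✓; |AN| = 12.80 ✓; ∠ANC = 86.90° ✓; |NC| = 20.50 ✓; ∠(NC, CL) = 90.00° ✓; |CL| = 17.70 ✗.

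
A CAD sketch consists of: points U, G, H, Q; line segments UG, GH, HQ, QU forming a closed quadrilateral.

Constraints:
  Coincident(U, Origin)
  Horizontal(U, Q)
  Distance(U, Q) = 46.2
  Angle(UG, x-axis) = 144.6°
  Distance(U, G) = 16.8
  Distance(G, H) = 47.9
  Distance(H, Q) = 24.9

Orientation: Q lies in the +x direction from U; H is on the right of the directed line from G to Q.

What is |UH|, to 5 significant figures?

31.143

Checks: U.y = 0.00, Q.y = 0.00 ✓; |GH| = 47.90 ✓; |HQ| = 24.90 ✓.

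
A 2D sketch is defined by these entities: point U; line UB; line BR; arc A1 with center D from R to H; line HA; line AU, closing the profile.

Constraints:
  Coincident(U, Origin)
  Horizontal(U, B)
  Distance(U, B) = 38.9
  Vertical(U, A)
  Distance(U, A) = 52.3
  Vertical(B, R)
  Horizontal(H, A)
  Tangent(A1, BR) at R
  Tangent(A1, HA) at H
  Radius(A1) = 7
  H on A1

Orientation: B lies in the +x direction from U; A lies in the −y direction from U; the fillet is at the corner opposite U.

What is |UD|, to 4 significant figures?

55.40

U and A share the same x with |UA| = 52.3 and A on the −y side, so A = (0.000, -52.30). The virtual corner opposite U is at (38.90, -52.30). The tangent condition forces DR to be normal to BR and the tangent condition forces DH to be normal to HA, with radius 7.0, so the center D sits 7.0 in from both sides at D = (31.90, -45.30). Then |UD| = |D − U| = 55.40.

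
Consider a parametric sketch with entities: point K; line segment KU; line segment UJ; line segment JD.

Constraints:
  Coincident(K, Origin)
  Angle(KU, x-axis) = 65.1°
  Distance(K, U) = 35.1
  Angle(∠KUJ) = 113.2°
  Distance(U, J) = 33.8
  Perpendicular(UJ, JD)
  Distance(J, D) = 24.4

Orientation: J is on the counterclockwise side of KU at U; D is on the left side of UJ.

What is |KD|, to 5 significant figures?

48.272

K is at the origin; KU runs at 65.1° with length 35.1, so U = 35.1·(cos 65.1°, sin 65.1°) = (14.778, 31.837). ∠KUJ = 113.2°, so UJ runs at 65.1° + (180° − 113.2°) = 131.90° from the x-axis; with |UJ| = 33.8, J = U + 33.8·(cos 131.90°, sin 131.90°) = (-7.7944, 56.995). UJ ⟂ JD; with |JD| = 24.4 on the left of UJ, D = J + 24.4·(-0.74431, -0.66783) = (-25.956, 40.700). Then |KD| = |D − K| = 48.272.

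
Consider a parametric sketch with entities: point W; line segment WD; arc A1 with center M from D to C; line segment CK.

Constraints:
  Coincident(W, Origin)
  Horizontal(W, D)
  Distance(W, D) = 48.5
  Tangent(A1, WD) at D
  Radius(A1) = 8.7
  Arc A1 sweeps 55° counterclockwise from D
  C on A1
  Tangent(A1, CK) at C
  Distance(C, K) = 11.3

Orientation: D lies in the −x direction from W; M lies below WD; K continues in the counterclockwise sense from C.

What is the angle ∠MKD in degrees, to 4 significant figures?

26.21°

On A1, D sits at bearing 90° from M; a 55° counterclockwise sweep puts C at bearing 145°, so C = M + 8.7·(cos 145°, sin 145°) = (-55.63, -3.710). The tangent condition forces MC to be normal to CK, so CK runs along (−sin 145°, cos 145°); with |CK| = 11.3, K = (-62.11, -12.97). Then cos ∠MKD = KM·KD / (|KM||KD|), giving 26.21°.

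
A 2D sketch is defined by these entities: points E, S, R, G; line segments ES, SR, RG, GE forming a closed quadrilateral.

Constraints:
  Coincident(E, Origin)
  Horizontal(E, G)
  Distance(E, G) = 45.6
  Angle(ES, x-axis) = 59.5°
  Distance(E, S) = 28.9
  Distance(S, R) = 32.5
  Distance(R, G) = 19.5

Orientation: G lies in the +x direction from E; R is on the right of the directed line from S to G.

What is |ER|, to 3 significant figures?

27.3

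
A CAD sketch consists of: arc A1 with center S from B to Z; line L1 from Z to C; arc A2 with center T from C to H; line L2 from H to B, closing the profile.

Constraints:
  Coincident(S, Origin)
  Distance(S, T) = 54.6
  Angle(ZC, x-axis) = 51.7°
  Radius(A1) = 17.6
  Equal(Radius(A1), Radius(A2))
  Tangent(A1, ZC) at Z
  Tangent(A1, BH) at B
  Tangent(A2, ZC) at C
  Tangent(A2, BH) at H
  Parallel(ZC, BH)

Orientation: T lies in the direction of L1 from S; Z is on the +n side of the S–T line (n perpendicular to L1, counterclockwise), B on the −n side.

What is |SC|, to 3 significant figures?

57.4

Tangency of A1 to both parallel lines with radius 17.6 puts Z and B at S ± 17.6·n: Z = (-13.8, 10.9), B = (13.8, -10.9). Equal radii place C and H the same way about T: C = T + 17.6·n = (20.0, 53.8), H = T − 17.6·n = (47.7, 31.9). Then |SC| = |C − S| = 57.4.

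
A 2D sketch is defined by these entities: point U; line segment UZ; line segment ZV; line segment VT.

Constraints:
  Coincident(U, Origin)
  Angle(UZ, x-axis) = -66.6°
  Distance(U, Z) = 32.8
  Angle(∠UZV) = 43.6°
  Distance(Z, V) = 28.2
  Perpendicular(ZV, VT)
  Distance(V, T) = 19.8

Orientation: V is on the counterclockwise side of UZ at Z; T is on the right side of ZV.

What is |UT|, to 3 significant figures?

42.7

∠UZV = 43.6°, so ZV runs at -66.6° + (180° − 43.6°) = 69.8° from the x-axis; with |ZV| = 28.2, V = Z + 28.2·(cos 69.8°, sin 69.8°) = (22.8, -3.64). ZV is perpendicular to VT; with |VT| = 19.8 on the right of ZV, T = V + 19.8·(0.938, -0.345) = (41.3, -10.5). Then |UT| = |T − U| = 42.7.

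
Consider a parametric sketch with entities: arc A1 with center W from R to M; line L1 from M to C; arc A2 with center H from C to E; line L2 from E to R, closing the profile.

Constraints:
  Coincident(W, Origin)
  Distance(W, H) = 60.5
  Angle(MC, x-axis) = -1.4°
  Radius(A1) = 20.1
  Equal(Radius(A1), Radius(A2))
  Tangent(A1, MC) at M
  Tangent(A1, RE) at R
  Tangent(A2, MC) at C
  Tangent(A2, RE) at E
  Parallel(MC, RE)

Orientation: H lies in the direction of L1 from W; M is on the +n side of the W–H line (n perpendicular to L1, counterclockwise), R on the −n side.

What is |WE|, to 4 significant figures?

63.75

Tangency of A1 to both parallel lines with radius 20.1 puts M and R at W ± 20.1·n: M = (0.4911, 20.09), R = (-0.4911, -20.09). Equal radii place C and E the same way about H: C = H + 20.1·n = (60.97, 18.62), E = H − 20.1·n = (59.99, -21.57). Then |WE| = |E − W| = 63.75.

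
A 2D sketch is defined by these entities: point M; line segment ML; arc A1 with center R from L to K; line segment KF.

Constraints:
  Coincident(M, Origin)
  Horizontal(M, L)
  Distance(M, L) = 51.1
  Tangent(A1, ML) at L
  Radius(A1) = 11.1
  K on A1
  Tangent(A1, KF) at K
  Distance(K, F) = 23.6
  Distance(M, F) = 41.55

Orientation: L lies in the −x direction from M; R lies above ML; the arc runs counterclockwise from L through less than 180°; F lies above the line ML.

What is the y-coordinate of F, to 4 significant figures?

27.69

Checks: |RK| = 11.10 ✓; ∠(RK, KF) = 90.00° ✓; |KF| = 23.60 ✓; |MF| = 41.55 ✓.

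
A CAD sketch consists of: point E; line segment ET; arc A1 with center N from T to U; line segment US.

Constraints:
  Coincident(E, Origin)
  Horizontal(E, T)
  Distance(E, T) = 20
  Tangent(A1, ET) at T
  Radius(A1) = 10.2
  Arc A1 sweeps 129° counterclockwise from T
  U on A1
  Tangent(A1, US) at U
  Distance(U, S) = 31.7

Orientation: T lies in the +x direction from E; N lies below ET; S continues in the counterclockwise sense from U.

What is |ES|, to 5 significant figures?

52.224

E is at the origin; ET is horizontal with |ET| = 20.0 and T on the +x side, so T = (20.000, 0.0000). A1 meets ET tangentially, so NT is at right angles to ET, so N = T + (0, -10.2) = (20.000, -10.200). On A1, T sits at bearing 90° from N; a 129° counterclockwise sweep puts U at bearing 219°, so U = N + 10.2·(cos 219°, sin 219°) = (12.073, -16.619). Since A1 is tangent to US there, NU ⟂ US, so US runs along (−sin 219°, cos 219°); with |US| = 31.7, S = (32.023, -41.255). Then |ES| = |S − E| = 52.224.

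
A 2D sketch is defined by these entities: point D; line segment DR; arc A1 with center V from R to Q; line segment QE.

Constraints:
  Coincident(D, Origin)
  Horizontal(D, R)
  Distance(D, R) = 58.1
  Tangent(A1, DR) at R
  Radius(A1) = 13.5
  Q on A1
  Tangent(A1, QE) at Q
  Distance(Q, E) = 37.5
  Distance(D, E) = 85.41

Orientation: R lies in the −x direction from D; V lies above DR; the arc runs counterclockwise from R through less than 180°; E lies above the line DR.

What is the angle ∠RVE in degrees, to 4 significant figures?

166.2°

Checks: |VQ| = 13.50 ✓; ∠(VQ, QE) = 90.00° ✓; |QE| = 37.50 ✓; |DE| = 85.41 ✓.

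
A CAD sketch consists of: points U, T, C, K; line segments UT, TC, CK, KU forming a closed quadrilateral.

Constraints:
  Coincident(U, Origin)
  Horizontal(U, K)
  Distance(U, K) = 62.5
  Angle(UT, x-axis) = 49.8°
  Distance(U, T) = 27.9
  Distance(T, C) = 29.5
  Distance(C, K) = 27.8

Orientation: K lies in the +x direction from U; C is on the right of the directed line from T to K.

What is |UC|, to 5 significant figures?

34.974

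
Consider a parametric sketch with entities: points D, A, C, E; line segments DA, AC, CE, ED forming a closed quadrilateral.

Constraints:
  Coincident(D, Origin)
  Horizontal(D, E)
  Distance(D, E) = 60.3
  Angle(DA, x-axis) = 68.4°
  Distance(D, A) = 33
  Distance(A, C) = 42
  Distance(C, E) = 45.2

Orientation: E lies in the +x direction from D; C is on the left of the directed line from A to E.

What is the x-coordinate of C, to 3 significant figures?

51.8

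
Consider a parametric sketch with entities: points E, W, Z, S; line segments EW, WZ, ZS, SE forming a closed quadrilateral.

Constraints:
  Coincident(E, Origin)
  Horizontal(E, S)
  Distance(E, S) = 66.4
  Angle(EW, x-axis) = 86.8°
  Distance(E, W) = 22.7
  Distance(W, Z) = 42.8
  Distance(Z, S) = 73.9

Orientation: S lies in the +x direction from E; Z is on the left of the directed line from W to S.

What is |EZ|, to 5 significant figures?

63.864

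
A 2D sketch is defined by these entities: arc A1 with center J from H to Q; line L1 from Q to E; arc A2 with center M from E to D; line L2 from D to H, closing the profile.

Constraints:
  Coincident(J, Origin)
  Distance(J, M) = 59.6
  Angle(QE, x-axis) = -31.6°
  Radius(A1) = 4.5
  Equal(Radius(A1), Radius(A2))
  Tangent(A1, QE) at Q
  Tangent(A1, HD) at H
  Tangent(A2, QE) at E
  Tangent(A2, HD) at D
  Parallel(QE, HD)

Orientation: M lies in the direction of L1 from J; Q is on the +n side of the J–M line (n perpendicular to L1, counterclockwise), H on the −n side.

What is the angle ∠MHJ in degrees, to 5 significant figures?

85.682°

J is at the origin and M lies 59.6 along u from J, so M = 59.6·u = (50.763, -31.230). Tangency of A1 to both parallel lines with radius 4.5 puts Q and H at J ± 4.5·n: Q = (2.3579, 3.8328), H = (-2.3579, -3.8328). Then cos ∠MHJ = HM·HJ / (|HM||HJ|), giving 85.682°.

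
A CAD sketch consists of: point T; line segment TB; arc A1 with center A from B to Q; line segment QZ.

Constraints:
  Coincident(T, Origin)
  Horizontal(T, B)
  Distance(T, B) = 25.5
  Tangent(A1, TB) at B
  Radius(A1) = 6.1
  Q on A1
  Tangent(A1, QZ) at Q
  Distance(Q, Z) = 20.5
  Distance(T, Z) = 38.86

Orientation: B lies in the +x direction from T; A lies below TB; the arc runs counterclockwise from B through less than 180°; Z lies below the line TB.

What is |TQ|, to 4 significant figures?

21.55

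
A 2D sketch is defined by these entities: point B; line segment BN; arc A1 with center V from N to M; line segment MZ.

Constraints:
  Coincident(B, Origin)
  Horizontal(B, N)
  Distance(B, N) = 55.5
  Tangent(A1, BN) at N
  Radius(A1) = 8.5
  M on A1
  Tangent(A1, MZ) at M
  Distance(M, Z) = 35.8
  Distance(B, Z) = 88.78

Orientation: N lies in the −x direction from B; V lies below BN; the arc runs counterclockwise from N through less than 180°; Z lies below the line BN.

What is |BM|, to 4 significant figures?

62.77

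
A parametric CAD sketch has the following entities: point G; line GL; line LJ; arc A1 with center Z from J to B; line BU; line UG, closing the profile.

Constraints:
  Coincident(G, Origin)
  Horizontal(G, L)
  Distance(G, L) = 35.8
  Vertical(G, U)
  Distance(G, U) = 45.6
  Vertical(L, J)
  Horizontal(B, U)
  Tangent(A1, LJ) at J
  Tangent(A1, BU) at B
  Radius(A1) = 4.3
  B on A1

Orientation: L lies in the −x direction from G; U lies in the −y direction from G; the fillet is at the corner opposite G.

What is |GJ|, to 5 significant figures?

54.656

The virtual corner opposite G is at (-35.800, -45.600). The tangent condition forces ZJ to be normal to LJ and tangency of A1 to BU means the radius ZB is perpendicular to BU, with radius 4.3, so the center Z sits 4.3 in from both sides at Z = (-31.500, -41.300). That places the tangent points at J = (-35.800, -41.300) on LJ and B = (-31.500, -45.600) on BU. Then |GJ| = |J − G| = 54.656.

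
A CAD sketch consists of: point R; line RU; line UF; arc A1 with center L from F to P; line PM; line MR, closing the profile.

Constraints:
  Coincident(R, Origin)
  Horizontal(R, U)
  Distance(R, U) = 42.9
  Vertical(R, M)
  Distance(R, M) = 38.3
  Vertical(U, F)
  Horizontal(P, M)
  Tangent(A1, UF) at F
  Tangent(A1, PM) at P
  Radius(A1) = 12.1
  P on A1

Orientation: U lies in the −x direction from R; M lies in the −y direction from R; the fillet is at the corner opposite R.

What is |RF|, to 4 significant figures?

50.27

The virtual corner opposite R is at (-42.90, -38.30). The tangent condition forces LF to be normal to UF and A1 meets PM tangentially, so LP is at right angles to PM, with radius 12.1, so the center L sits 12.1 in from both sides at L = (-30.80, -26.20). That places the tangent points at F = (-42.90, -26.20) on UF and P = (-30.80, -38.30) on PM. Then |RF| = |F − R| = 50.27.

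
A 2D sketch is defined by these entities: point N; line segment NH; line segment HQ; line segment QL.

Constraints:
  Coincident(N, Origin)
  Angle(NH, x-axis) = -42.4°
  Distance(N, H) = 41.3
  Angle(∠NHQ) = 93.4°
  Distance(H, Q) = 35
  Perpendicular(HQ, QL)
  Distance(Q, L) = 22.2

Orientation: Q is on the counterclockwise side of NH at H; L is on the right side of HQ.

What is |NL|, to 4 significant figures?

73.66

N is at the origin; NH runs at -42.4° with length 41.3, so H = 41.3·(cos -42.4°, sin -42.4°) = (30.50, -27.85). ∠NHQ = 93.4°, so HQ runs at -42.4° + (180° − 93.4°) = 44.20° from the x-axis; with |HQ| = 35.0, Q = H + 35.0·(cos 44.20°, sin 44.20°) = (55.59, -3.448). HQ ⟂ QL; with |QL| = 22.2 on the right of HQ, L = Q + 22.2·(0.6972, -0.7169) = (71.07, -19.36). Then |NL| = |L − N| = 73.66.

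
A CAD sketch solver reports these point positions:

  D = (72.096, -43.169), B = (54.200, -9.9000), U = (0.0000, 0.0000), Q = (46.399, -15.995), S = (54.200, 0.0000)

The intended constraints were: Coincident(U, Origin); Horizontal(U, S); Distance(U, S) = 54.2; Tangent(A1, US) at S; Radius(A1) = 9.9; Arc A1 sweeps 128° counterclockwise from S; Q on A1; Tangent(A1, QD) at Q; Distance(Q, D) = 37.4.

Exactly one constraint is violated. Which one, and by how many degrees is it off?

Tangent(A1, QD) at Q — off by 5.40°.

U = (0.00, 0.00) ✓; U.y = 0.00, S.y = 0.00 ✓; |US| = 54.20 ✓; ∠(BS, SU) = 90.00° ✓; |BS| = 9.900 ✓; bearing(B→Q) − bearing(B→S) = 128.0° ✓; |BQ| = 9.900 ✓; ∠(BQ, QD) = 84.60° ✗; |QD| = 37.40 ✓.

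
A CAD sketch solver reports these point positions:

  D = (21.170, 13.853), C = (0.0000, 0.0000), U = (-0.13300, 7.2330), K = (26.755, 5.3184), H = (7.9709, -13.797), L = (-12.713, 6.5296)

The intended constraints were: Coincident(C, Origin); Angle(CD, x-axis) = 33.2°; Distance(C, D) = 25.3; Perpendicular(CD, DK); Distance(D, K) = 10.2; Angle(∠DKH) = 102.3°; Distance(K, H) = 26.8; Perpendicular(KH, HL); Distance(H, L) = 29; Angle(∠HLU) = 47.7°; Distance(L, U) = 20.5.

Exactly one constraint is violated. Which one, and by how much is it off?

Distance(L, U) = 20.5 — off by 7.90.

C = (0.00, 0.00) ✓; CD at 33.20° ✓; |CD| = 25.30 ✓; ∠(CD, DK) = 90.00° ✓; |DK| = 10.20 ✓; ∠DKH = 102.3° ✓; |KH| = 26.80 ✓; ∠(KH, HL) = 90.00° ✓; |HL| = 29.00 ✓; ∠HLU = 47.70° ✓; |LU| = 12.60 ✗.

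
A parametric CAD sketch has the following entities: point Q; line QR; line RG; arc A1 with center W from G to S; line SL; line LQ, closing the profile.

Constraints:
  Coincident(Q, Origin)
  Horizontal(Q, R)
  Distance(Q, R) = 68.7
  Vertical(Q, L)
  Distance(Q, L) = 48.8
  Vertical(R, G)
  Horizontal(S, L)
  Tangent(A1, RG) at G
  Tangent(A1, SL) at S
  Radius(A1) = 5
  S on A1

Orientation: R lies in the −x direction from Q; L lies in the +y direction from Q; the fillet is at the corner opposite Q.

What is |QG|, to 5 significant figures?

81.475

Q is at the origin; QR is horizontal with |QR| = 68.7 and R on the −x side, so R = (-68.700, 0.0000). Q and L share the same x with |QL| = 48.8 and L on the +y side, so L = (0.0000, 48.800). The virtual corner opposite Q is at (-68.700, 48.800). A1 meets RG tangentially, so WG is at right angles to RG and tangency of A1 to SL means the radius WS is perpendicular to SL, with radius 5.0, so the center W sits 5.0 in from both sides at W = (-63.700, 43.800). That places the tangent points at G = (-68.700, 43.800) on RG and S = (-63.700, 48.800) on SL. Then |QG| = |G − Q| = 81.475.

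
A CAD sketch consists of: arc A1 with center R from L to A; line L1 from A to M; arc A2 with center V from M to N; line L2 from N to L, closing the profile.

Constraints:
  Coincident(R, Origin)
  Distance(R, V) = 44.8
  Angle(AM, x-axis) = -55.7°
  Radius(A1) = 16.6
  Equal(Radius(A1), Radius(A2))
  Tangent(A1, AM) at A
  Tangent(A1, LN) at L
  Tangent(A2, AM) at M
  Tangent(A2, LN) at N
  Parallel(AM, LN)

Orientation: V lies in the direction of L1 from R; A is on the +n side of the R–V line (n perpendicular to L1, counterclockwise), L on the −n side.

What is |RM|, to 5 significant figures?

47.777

The slot axis is L1's direction at -55.7°, so u = (cos -55.7°, sin -55.7°) = (0.56353, -0.82610) and n = (−sin -55.7°, cos -55.7°) = (0.82610, 0.56353). R is at the origin and V lies 44.8 along u from R, so V = 44.8·u = (25.246, -37.009). Tangency of A1 to both parallel lines with radius 16.6 puts A and L at R ± 16.6·n: A = (13.713, 9.3545), L = (-13.713, -9.3545). Equal radii place M and N the same way about V: M = V + 16.6·n = (38.959, -27.655), N = V − 16.6·n = (11.533, -46.364). Then |RM| = |M − R| = 47.777.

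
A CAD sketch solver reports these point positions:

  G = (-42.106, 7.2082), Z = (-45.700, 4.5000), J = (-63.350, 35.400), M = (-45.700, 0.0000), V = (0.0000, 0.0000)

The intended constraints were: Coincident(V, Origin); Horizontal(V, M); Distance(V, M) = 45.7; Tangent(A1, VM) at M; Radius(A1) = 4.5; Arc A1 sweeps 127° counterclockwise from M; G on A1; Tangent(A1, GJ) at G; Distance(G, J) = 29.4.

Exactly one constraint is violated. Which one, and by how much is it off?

Distance(G, J) = 29.4 — off by 5.90.

V = (0.00, 0.00) ✓; V.y = 0.00, M.y = 0.00 ✓; |VM| = 45.70 ✓; ∠(ZM, MV) = 90.00° ✓; |ZM| = 4.500 ✓; bearing(Z→G) − bearing(Z→M) = 127.0° ✓; |ZG| = 4.500 ✓; ∠(ZG, GJ) = 90.00° ✓; |GJ| = 35.30 ✗.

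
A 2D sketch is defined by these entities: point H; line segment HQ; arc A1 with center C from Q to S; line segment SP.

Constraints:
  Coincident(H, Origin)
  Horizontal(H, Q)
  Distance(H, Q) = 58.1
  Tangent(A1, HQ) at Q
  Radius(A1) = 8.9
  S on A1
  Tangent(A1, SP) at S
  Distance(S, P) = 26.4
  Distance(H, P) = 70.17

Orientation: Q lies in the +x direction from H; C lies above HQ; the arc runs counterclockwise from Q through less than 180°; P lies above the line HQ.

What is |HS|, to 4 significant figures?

67.63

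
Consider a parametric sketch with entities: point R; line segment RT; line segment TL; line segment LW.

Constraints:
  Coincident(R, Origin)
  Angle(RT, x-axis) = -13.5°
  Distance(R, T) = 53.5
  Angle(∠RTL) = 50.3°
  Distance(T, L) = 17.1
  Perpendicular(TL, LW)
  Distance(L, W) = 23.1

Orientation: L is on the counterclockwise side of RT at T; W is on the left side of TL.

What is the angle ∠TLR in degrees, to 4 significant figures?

112.5°

R is at the origin; RT runs at -13.5° with length 53.5, so T = 53.5·(cos -13.5°, sin -13.5°) = (52.02, -12.49). ∠RTL = 50.3°, so TL runs at -13.5° + (180° − 50.3°) = 116.2° from the x-axis; with |TL| = 17.1, L = T + 17.1·(cos 116.2°, sin 116.2°) = (44.47, 2.854). Then cos ∠TLR = LT·LR / (|LT||LR|), giving 112.5°.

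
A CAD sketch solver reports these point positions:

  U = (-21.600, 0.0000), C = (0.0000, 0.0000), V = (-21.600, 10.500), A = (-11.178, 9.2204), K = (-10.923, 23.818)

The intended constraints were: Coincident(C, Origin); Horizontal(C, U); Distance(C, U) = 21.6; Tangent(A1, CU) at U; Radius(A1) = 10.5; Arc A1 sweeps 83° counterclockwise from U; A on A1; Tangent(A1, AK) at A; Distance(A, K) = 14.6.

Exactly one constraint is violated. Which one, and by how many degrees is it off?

Tangent(A1, AK) at A — off by 6.00°.

C = (0.00, 0.00) ✓; C.y = 0.00, U.y = 0.00 ✓; |CU| = 21.60 ✓; ∠(VU, UC) = 90.00° ✓; |VU| = 10.50 ✓; bearing(V→A) − bearing(V→U) = 83.00° ✓; |VA| = 10.50 ✓; ∠(VA, AK) = 84.00° ✗; |AK| = 14.60 ✓.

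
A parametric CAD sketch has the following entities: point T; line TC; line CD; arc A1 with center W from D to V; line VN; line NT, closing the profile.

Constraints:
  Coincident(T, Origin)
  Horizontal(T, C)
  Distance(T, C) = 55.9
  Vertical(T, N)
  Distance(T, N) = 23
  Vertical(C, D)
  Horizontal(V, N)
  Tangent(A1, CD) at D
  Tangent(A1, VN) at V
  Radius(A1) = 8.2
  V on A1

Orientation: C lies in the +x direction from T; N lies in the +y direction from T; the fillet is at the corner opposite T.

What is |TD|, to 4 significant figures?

57.83

T is at the origin; TC is horizontal with |TC| = 55.9 and C on the +x side, so C = (55.90, 0.000). T and N share the same x with |TN| = 23.0 and N on the +y side, so N = (0.000, 23.00). The virtual corner opposite T is at (55.90, 23.00). Since A1 is tangent to CD there, WD ⟂ CD and A1 meets VN tangentially, so WV is at right angles to VN, with radius 8.2, so the center W sits 8.2 in from both sides at W = (47.70, 14.80). That places the tangent points at D = (55.90, 14.80) on CD and V = (47.70, 23.00) on VN. Then |TD| = |D − T| = 57.83.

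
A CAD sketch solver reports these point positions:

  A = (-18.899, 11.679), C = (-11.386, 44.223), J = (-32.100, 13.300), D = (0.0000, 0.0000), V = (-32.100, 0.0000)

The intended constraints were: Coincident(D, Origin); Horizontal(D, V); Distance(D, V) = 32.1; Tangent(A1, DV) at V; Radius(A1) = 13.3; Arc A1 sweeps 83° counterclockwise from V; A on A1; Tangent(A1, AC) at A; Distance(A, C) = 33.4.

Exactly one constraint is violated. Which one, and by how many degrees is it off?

Tangent(A1, AC) at A — off by 6.00°.

D = (0.00, 0.00) ✓; D.y = 0.00, V.y = 0.00 ✓; |DV| = 32.10 ✓; ∠(JV, VD) = 90.00° ✓; |JV| = 13.30 ✓; bearing(J→A) − bearing(J→V) = 83.00° ✓; |JA| = 13.30 ✓; ∠(JA, AC) = 96.00° ✗; |AC| = 33.40 ✓.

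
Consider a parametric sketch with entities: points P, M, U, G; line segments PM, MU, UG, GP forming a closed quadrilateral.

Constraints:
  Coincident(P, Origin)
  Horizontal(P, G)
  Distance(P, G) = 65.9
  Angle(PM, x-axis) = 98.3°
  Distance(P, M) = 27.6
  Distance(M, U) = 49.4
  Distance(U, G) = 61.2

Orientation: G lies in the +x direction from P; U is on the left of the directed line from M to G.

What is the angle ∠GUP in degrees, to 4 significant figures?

62.34°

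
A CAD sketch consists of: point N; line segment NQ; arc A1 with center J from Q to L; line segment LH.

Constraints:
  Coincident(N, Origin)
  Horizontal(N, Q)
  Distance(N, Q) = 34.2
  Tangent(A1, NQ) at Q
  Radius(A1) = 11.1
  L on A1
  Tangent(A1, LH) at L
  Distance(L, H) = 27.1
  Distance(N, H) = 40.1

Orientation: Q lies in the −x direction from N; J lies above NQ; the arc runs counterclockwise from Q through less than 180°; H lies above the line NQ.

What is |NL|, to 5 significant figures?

24.988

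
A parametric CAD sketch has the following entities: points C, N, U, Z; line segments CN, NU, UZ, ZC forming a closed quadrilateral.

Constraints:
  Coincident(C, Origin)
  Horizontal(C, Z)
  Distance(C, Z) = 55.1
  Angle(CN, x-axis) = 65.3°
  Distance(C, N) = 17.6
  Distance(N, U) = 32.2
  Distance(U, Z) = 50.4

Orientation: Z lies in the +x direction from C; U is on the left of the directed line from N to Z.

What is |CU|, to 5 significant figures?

49.535

Checks: |NU| = 32.20 ✓; |UZ| = 50.40 ✓.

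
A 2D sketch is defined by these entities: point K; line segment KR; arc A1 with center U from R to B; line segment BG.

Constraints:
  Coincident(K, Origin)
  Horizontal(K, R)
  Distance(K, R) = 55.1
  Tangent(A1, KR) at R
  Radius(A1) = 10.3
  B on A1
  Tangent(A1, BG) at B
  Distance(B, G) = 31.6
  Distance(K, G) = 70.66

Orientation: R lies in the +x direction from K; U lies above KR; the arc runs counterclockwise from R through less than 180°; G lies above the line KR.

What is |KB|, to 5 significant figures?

66.298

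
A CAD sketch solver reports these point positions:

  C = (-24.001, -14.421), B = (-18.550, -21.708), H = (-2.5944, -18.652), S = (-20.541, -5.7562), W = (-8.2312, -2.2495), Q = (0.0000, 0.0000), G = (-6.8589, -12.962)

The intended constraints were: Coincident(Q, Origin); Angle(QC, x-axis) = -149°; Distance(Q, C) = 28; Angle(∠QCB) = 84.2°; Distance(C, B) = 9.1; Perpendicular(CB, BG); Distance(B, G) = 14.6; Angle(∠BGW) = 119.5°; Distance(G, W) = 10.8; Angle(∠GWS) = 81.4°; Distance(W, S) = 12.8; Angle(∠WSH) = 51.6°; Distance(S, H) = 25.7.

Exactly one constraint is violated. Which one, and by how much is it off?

Distance(S, H) = 25.7 — off by 3.60.

Q = (0.00, 0.00) ✓; QC at -149.0° ✓; |QC| = 28.00 ✓; ∠QCB = 84.20° ✓; |CB| = 9.100 ✓; ∠(CB, BG) = 90.00° ✓; |BG| = 14.60 ✓; ∠BGW = 119.5° ✓; |GW| = 10.80 ✓; ∠GWS = 81.40° ✓; |WS| = 12.80 ✓; ∠WSH = 51.60° ✓; |SH| = 22.10 ✗.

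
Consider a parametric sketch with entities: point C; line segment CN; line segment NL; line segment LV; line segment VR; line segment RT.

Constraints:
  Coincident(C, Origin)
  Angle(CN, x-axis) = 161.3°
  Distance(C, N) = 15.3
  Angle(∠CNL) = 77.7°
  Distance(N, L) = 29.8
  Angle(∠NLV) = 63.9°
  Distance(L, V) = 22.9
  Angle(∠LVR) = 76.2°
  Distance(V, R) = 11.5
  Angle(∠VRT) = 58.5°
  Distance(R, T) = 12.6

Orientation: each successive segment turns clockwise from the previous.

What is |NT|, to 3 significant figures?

24.6

C is at the origin; CN runs at 161.3° with length 15.3, so N = (-14.5, 4.91). ∠CNL = 77.7° gives NL at 59.0° from the x-axis; with |NL| = 29.8, L = (0.856, 30.4). ∠NLV = 63.9° gives LV at -57.1° from the x-axis; with |LV| = 22.9, V = (13.3, 11.2). ∠LVR = 76.2° gives VR at -161° from the x-axis; with |VR| = 11.5, R = (2.43, 7.46). ∠VRT = 58.5° gives RT at 77.6° from the x-axis; with |RT| = 12.6, T = (5.13, 19.8). Then |NT| = |T − N| = 24.6.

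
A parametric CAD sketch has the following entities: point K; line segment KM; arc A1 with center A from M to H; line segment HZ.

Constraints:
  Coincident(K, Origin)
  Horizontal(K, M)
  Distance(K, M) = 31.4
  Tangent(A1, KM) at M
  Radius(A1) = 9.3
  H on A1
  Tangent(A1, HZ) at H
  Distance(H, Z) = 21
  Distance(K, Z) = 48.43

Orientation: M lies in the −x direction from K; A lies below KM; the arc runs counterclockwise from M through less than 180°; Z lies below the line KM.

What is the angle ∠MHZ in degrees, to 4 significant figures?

129.7°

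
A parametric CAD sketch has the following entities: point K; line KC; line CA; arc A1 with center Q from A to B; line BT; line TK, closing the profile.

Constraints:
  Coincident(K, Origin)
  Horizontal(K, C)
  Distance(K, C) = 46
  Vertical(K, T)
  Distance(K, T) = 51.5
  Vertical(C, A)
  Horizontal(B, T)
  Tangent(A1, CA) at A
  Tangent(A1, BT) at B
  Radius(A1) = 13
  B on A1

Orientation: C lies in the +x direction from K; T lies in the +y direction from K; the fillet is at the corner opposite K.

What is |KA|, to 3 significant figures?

60.0

The virtual corner opposite K is at (46.0, 51.5). Since A1 is tangent to CA there, QA ⟂ CA and tangency of A1 to BT means the radius QB is perpendicular to BT, with radius 13.0, so the center Q sits 13.0 in from both sides at Q = (33.0, 38.5). That places the tangent points at A = (46.0, 38.5) on CA and B = (33.0, 51.5) on BT. Then |KA| = |A − K| = 60.0.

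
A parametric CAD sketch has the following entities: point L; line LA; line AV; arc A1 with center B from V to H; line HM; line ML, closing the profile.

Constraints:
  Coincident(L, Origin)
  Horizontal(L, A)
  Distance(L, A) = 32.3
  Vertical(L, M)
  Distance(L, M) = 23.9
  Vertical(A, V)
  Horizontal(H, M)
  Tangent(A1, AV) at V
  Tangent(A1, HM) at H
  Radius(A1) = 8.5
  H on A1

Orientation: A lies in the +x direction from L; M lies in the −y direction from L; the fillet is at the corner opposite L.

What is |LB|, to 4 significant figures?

28.35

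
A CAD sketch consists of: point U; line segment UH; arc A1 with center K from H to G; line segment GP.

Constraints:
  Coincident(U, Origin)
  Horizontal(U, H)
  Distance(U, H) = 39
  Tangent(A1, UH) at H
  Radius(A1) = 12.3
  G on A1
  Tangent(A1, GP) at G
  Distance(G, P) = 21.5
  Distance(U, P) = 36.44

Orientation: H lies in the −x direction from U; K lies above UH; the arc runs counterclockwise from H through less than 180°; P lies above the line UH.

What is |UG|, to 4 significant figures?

28.60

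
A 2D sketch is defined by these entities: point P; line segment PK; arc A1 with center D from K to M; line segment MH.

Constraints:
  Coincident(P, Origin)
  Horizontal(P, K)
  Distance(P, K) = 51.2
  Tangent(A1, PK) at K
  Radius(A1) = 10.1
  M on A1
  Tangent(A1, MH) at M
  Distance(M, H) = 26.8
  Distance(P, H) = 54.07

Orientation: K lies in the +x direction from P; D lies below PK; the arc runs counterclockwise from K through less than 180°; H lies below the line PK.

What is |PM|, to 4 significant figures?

42.23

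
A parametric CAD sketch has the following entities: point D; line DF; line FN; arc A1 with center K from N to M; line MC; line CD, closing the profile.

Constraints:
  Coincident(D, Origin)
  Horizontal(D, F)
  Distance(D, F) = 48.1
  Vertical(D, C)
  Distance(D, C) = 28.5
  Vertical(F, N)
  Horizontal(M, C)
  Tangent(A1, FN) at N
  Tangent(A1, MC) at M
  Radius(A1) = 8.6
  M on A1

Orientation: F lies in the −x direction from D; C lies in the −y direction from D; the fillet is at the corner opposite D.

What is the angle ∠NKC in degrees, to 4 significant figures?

167.7°

The virtual corner opposite D is at (-48.10, -28.50). The tangent condition forces KN to be normal to FN and since A1 is tangent to MC there, KM ⟂ MC, with radius 8.6, so the center K sits 8.6 in from both sides at K = (-39.50, -19.90). That places the tangent points at N = (-48.10, -19.90) on FN and M = (-39.50, -28.50) on MC. Then cos ∠NKC = KN·KC / (|KN||KC|), giving 167.7°.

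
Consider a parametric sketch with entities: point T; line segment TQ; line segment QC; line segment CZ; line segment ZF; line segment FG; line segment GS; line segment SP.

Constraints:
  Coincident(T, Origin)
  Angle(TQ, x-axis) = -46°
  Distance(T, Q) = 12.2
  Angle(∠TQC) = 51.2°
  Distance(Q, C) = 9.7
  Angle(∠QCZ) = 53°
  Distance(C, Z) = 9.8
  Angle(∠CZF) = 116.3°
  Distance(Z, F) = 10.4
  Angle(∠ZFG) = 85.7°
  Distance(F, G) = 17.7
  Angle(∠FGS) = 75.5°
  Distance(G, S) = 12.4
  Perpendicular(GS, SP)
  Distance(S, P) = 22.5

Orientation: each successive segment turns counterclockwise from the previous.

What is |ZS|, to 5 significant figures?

13.912

∠ZFG = 85.7° gives FG at 7.8000° from the x-axis; with |FG| = 17.7, G = (19.358, -12.001). ∠FGS = 75.5° gives GS at 112.30° from the x-axis; with |GS| = 12.4, S = (14.652, -0.52861). Then |ZS| = |S − Z| = 13.912.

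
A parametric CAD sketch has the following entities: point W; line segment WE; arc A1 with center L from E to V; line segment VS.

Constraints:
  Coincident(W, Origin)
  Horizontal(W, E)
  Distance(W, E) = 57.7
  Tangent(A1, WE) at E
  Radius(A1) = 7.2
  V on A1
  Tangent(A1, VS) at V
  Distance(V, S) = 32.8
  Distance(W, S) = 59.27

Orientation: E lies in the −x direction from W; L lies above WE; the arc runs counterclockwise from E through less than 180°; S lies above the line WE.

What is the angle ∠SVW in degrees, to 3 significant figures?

87.3°

W is at the origin; WE is horizontal with |WE| = 57.7 and E on the −x side, so E = (-57.7, 0.00). Since A1 is tangent to WE there, LE ⟂ WE, so L = E + (0, 7.2) = (-57.7, 7.20). Since LV ⟂ VS (tangency), |LS| = √(7.2² + 32.8²) = 33.6 regardless of where V sits on A1. So S lies on both circle(W, 59.27) and circle(L, 33.6); the above-WE intersection is S = (-45.2, 38.4). V is the foot of the tangent from S: V = (-50.6, 6.01).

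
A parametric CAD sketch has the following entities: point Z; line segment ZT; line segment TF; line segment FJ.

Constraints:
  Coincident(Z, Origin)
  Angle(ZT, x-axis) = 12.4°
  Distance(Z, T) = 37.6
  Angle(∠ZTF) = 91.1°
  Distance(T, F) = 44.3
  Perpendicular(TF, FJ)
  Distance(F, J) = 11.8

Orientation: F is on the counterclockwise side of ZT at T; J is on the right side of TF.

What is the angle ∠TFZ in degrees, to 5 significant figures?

39.862°

Z is at the origin; ZT runs at 12.4° with length 37.6, so T = 37.6·(cos 12.4°, sin 12.4°) = (36.723, 8.0740). ∠ZTF = 91.1°, so TF runs at 12.4° + (180° − 91.1°) = 101.30° from the x-axis; with |TF| = 44.3, F = T + 44.3·(cos 101.30°, sin 101.30°) = (28.042, 51.515). Then cos ∠TFZ = FT·FZ / (|FT||FZ|), giving 39.862°.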